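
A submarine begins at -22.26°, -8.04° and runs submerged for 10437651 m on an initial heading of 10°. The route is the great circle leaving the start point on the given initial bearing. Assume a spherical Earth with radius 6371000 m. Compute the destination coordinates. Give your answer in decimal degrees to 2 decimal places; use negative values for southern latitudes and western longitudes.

latitude 69.21°, longitude 21.18°

The arc subtends δ = 10437651/6371000 = 1.638307 rad at the centre.
Converting: φ₁ = -0.388510 rad, θ = 0.174533 rad.
Destination latitude: φ₂ = arcsin( sin φ₁ cos δ + cos φ₁ sin δ cos θ ) = arcsin(0.934892) = 69.21°.
Then Δλ = atan2(0.160341, 0.286688) = 0.509946 rad, from sin θ sin δ cos φ₁ over cos δ − sin φ₁ sin φ₂.
λ₂ = λ₁ + Δλ = 21.18°.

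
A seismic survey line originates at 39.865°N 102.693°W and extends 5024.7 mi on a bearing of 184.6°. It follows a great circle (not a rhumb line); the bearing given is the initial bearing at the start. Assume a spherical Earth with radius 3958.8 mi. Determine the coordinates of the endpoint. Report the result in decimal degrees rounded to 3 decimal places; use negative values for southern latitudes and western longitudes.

Central angle δ = d/R = 1.269248 rad.
With φ₁ = 39.865° = 0.695776 rad and θ = 184.6° = 3.221878 rad:
sin φ₂ = sin φ₁ cos δ + cos φ₁ sin δ cos θ = (0.640981)(0.296999) + (0.767557)(0.954878)(-0.996779) = -0.540192
φ₂ = asin(-0.540192) = -0.570665 rad = -32.697°.
Then Δλ = atan2(-0.058780, 0.643251) = -0.091126 rad, from sin θ sin δ cos φ₁ over cos δ − sin φ₁ sin φ₂.
λ₂ = -102.693° + -5.221° = -107.914°.

latitude -32.697°, longitude -107.914°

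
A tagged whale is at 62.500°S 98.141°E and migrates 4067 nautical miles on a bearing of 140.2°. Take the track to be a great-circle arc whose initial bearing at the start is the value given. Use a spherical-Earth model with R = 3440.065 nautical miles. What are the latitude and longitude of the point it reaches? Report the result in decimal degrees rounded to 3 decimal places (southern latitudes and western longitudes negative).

latitude -41.633°, longitude -134.287°

Angular distance δ = d/R = 4067 / 3440.065 = 1.182245 rad.
With φ₁ = -62.500° = -1.090831 rad and θ = 140.2° = 2.446952 rad:
sin φ₂ = sin φ₁ cos δ + cos φ₁ sin δ cos θ = (-0.887011)(0.378848) + (0.461749)(0.925459)(-0.768284) = -0.664352
φ₂ = asin(-0.664352) = -0.726627 rad = -41.633°.
Δλ = atan2( sin θ sin δ cos φ₁ , cos δ − sin φ₁ sin φ₂ ) = atan2(0.273538, -0.210440) = 2.226552 rad = 127.572°.
λ₂ = 98.141° + 127.572° = 225.713°, normalized to (−180°, 180°] → -134.287°.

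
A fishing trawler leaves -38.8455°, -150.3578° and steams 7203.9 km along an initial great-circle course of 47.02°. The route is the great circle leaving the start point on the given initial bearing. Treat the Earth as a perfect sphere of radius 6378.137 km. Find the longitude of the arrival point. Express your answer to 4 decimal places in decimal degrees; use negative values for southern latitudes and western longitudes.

longitude -107.7554°

Angular distance δ = d/R = 7203.9 / 6378.137 = 1.129468 rad.
With φ₁ = -38.8455° = -0.677982 rad and θ = 47.02° = 0.820654 rad:
Applying the spherical law of cosines for sides, sin φ₂ = sin φ₁ cos δ + cos φ₁ sin δ cos θ = 0.212181, so φ₂ = 12.2502°.
For the longitude increment, Δλ = atan2( sin θ sin δ cos φ₁, cos δ − sin φ₁ sin φ₂ ) = atan2(0.515198, 0.560226) = 42.6024°.
λ₂ = λ₁ + Δλ = -107.7554°.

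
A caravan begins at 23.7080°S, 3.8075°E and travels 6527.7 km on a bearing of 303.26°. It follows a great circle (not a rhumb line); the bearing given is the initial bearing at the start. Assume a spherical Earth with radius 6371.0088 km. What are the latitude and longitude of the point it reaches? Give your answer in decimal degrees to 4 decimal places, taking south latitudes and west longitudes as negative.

latitude 12.7229°, longitude -43.2900°

Central angle δ = d/R = 1.024594 rad.
Start latitude φ₁ = -0.413783 rad; initial bearing θ = 5.292885 rad.
sin φ₂ = sin φ₁ cos δ + cos φ₁ sin δ cos θ = (-0.402076)(0.519446) + (0.915606)(0.854504)(0.548439) = 0.220236
φ₂ = asin(0.220236) = 0.222057 rad = 12.7229°.
For the longitude increment, Δλ = atan2( sin θ sin δ cos φ₁, cos δ − sin φ₁ sin φ₂ ) = atan2(-0.654226, 0.607997) = -47.0975°.
λ₂ = 3.8075° + -47.0975° = -43.2900°.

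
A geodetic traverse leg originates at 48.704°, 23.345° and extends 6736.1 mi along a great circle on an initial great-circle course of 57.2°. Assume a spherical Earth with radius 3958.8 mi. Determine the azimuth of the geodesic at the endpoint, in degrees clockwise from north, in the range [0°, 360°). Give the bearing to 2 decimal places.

final bearing 144.98°

δ = 6736.1/3958.8 = 1.701551 rad (97.4917°).
Start latitude φ₁ = 0.850045 rad; initial bearing θ = 0.998328 rad.
Applying the spherical law of cosines for sides, sin φ₂ = sin φ₁ cos δ + cos φ₁ sin δ cos θ = 0.256491, so φ₂ = 14.862°.
Δλ = atan2( sin θ sin δ cos φ₁ , cos δ − sin φ₁ sin φ₂ ) = atan2(0.549996, -0.323086) = 2.101925 rad = 120.431°.
λ₂ = 23.345° + 120.431° = 143.776°.
The forward bearing on arrival equals the back-azimuth from the destination plus 180°.
Back-azimuth from P₂ (14.86°, 143.78°) to P₁ (48.70°, 23.34°), with Δλ' = λ₁ − λ₂ = -120.43°: atan2( sin Δλ' cos φ₁ , cos φ₂ sin φ₁ − sin φ₂ cos φ₁ cos Δλ' ) = 324.98°.
Final bearing = (324.98° + 180°) mod 360° = 144.98°.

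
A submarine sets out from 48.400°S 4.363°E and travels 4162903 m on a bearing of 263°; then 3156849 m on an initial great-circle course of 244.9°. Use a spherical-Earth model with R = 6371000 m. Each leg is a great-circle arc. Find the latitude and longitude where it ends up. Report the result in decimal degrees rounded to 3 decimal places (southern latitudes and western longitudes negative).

latitude -46.063°, longitude -85.971°

Apply the spherical direct solution leg by leg, carrying full precision between legs.
Leg 1: from (-48.400°, 4.363°), δ = 4162903/6371000 = 0.653414 rad, θ = 263° → φ = -40.012°, λ = -47.616°.
Leg 2: from (-40.012°, -47.616°), δ = 3156849/6371000 = 0.495503 rad, θ = 244.9° → φ = -46.063°, λ = -85.971°.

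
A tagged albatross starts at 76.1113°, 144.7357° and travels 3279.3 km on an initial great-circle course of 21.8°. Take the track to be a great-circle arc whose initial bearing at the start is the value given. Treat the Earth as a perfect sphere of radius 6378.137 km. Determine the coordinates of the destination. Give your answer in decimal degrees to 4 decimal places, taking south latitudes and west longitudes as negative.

δ = 3279.3/6378.137 = 0.514147 rad (29.4585°).
Start latitude φ₁ = 1.328393 rad; initial bearing θ = 0.380482 rad.
sin φ₂ = sin φ₁ cos δ + cos φ₁ sin δ cos θ = (0.970764)(0.870713) + (0.240037)(0.491792)(0.928486) = 0.954862
φ₂ = asin(0.954862) = 1.269196 rad = 72.7196°.
Then Δλ = atan2(0.043839, -0.056233) = 2.479417 rad, from sin θ sin δ cos φ₁ over cos δ − sin φ₁ sin φ₂.
λ₂ = 144.7357° + 142.0601° = 286.7958°, normalized to (−180°, 180°] → -73.2042°.

latitude 72.7196°, longitude -73.2042°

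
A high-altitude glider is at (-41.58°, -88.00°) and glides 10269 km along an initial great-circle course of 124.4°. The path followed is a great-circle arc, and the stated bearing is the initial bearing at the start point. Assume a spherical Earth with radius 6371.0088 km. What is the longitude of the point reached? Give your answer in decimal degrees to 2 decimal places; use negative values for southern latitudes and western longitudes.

longitude 28.18°

The arc subtends δ = 10269/6371.0088 = 1.611833 rad at the centre.
Start latitude φ₁ = -0.725708 rad; initial bearing θ = 2.171190 rad.
Destination latitude: φ₂ = arcsin( sin φ₁ cos δ + cos φ₁ sin δ cos θ ) = arcsin(-0.395030) = -23.27°.
For the longitude increment, Δλ = atan2( sin θ sin δ cos φ₁, cos δ − sin φ₁ sin φ₂ ) = atan2(0.616690, -0.303192) = 116.18°.
λ₂ = -88.00° + 116.18° = 28.18°.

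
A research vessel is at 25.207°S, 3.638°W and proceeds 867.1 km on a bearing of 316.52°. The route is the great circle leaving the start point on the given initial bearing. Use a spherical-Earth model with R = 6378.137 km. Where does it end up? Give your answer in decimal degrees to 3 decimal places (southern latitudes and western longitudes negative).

Central angle δ = d/R = 0.135949 rad.
With φ₁ = -25.207° = -0.439945 rad and θ = 316.52° = 5.524316 rad:
Applying the spherical law of cosines for sides, sin φ₂ = sin φ₁ cos δ + cos φ₁ sin δ cos θ = -0.332982, so φ₂ = -19.450°.
Δλ = atan2( sin θ sin δ cos φ₁ , cos δ − sin φ₁ sin φ₂ ) = atan2(-0.084378, 0.848960) = -0.099065 rad = -5.676°.
λ₂ = -3.638° + -5.676° = -9.314°.

latitude -19.450°, longitude -9.314°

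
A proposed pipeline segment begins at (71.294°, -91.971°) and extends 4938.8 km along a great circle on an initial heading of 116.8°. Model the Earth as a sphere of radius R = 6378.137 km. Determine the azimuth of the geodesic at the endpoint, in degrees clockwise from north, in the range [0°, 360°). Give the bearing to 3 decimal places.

The arc subtends δ = 4938.8/6378.137 = 0.774333 rad at the centre.
Converting: φ₁ = 1.244315 rad, θ = 2.038545 rad.
sin φ₂ = sin φ₁ cos δ + cos φ₁ sin δ cos θ = (0.947177)(0.714888) + (0.320712)(0.699239)(-0.450878) = 0.576014
φ₂ = asin(0.576014) = 0.613844 rad = 35.171°.
Then Δλ = atan2(0.200166, 0.169301) = 0.868745 rad, from sin θ sin δ cos φ₁ over cos δ − sin φ₁ sin φ₂.
Hence λ₂ = -91.971° + 49.775° = -42.196°.
The forward bearing on arrival equals the back-azimuth from the destination plus 180°.
Back-azimuth from P₂ (35.171°, -42.196°) to P₁ (71.294°, -91.971°), with Δλ' = λ₁ − λ₂ = -49.775°: atan2( sin Δλ' cos φ₁ , cos φ₂ sin φ₁ − sin φ₂ cos φ₁ cos Δλ' ) = 339.501°.
Final bearing = (339.501° + 180°) mod 360° = 159.501°.

final bearing 159.501°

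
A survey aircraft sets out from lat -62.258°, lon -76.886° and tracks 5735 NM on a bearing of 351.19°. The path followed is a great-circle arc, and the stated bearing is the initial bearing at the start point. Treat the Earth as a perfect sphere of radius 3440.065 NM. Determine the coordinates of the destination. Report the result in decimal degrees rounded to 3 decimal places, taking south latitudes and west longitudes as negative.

latitude 32.887°, longitude -87.346°

Central angle δ = d/R = 1.667120 rad.
With φ₁ = -62.258° = -1.086607 rad and θ = 351.19° = 6.129422 rad:
Applying the spherical law of cosines for sides, sin φ₂ = sin φ₁ cos δ + cos φ₁ sin δ cos θ = 0.542986, so φ₂ = 32.887°.
For the longitude increment, Δλ = atan2( sin θ sin δ cos φ₁, cos δ − sin φ₁ sin φ₂ ) = atan2(-0.070963, 0.384397) = -10.460°.
λ₂ = λ₁ + Δλ = -87.346°.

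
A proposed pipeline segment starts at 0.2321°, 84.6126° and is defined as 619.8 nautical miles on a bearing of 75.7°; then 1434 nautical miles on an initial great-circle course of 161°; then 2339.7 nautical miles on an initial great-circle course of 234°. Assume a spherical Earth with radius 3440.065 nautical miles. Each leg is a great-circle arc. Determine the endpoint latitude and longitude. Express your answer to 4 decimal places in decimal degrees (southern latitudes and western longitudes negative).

latitude -37.6519°, longitude 62.6888°

Apply the spherical direct solution leg by leg, carrying full precision between legs.
Leg 1: from (0.2321°, 84.6126°), δ = 619.8/3440.065 = 0.180171 rad, θ = 75.7° → φ = 2.7654°, λ = 94.6242°.
Leg 2: from (2.7654°, 94.6242°), δ = 1434/3440.065 = 0.416853 rad, θ = 161° → φ = -19.7712°, λ = 102.6764°.
Leg 3: from (-19.7712°, 102.6764°), δ = 2339.7/3440.065 = 0.680132 rad, θ = 234° → φ = -37.6519°, λ = 62.6888°.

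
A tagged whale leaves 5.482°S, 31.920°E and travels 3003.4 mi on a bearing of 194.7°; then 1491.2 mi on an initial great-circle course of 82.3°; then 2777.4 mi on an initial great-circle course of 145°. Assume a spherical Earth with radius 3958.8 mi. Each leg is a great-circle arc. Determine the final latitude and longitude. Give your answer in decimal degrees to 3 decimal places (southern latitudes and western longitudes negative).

latitude -63.802°, longitude 102.619°

Apply the spherical direct solution leg by leg, carrying full precision between legs.
Leg 1: from (-5.482°, 31.920°), δ = 3003.4/3958.8 = 0.758664 rad, θ = 194.7° → φ = -47.031°, λ = 17.080°.
Leg 2: from (-47.031°, 17.080°), δ = 1491.2/3958.8 = 0.376680 rad, θ = 82.3° → φ = -40.303°, λ = 45.633°.
Leg 3: from (-40.303°, 45.633°), δ = 2777.4/3958.8 = 0.701576 rad, θ = 145° → φ = -63.802°, λ = 102.619°.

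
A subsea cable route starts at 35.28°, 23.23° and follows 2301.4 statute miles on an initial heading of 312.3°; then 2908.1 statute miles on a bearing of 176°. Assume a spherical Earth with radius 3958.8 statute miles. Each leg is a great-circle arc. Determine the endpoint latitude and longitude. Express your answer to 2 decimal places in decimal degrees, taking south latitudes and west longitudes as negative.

Apply the spherical direct solution leg by leg, carrying full precision between legs.
Leg 1: from (35.28°, 23.23°), δ = 2301.4/3958.8 = 0.581338 rad, θ = 312.3° → φ = 51.66°, λ = -17.68°.
Leg 2: from (51.66°, -17.68°), δ = 2908.1/3958.8 = 0.734591 rad, θ = 176° → φ = 9.63°, λ = -14.96°.

latitude 9.63°, longitude -14.96°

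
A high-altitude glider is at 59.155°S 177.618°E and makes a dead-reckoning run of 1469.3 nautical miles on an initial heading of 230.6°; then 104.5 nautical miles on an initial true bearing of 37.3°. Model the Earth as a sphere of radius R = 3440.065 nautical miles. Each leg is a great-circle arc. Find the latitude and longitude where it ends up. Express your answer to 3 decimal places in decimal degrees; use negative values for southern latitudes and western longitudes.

Apply the spherical direct solution leg by leg, carrying full precision between legs.
Leg 1: from (-59.155°, 177.618°), δ = 1469.3/3440.065 = 0.427114 rad, θ = 230.6° → φ = -66.382°, λ = 124.584°.
Leg 2: from (-66.382°, 124.584°), δ = 104.5/3440.065 = 0.030377 rad, θ = 37.3° → φ = -64.977°, λ = 127.078°.

latitude -64.977°, longitude 127.078°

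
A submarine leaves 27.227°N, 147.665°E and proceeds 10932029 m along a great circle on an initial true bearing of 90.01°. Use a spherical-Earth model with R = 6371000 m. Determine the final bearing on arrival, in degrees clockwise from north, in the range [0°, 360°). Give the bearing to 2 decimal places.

final bearing 116.98°

Angular distance δ = d/R = 10932029 / 6371000 = 1.715905 rad.
Converting: φ₁ = 0.475201 rad, θ = 1.570971 rad.
Applying the spherical law of cosines for sides, sin φ₂ = sin φ₁ cos δ + cos φ₁ sin δ cos θ = -0.066310, so φ₂ = -3.802°.
Δλ = atan2( sin θ sin δ cos φ₁ , cos δ − sin φ₁ sin φ₂ ) = atan2(0.879856, -0.114262) = 1.699938 rad = 97.399°.
λ₂ = 147.665° + 97.399° = 245.064°, normalized to (−180°, 180°] → -114.936°.
The forward bearing on arrival equals the back-azimuth from the destination plus 180°.
Back-azimuth from P₂ (-3.80°, -114.94°) to P₁ (27.23°, 147.66°), with Δλ' = λ₁ − λ₂ = 262.60°: atan2( sin Δλ' cos φ₁ , cos φ₂ sin φ₁ − sin φ₂ cos φ₁ cos Δλ' ) = 296.98°.
Final bearing = (296.98° + 180°) mod 360° = 116.98°.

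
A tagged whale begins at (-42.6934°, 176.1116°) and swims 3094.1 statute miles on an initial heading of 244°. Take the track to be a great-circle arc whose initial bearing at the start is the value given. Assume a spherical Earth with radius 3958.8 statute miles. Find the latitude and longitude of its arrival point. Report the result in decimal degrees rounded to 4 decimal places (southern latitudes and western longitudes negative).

Central angle δ = d/R = 0.781575 rad.
With φ₁ = -42.6934° = -0.745140 rad and θ = 244° = 4.258603 rad:
sin φ₂ = sin φ₁ cos δ + cos φ₁ sin δ cos θ = (-0.678075)(0.709805) + (0.734993)(0.704398)(-0.438371) = -0.708258
φ₂ = asin(-0.708258) = -0.787027 rad = -45.0933°.
Δλ = atan2( sin θ sin δ cos φ₁ , cos δ − sin φ₁ sin φ₂ ) = atan2(-0.465331, 0.229553) = -1.112514 rad = -63.7423°.
λ₂ = λ₁ + Δλ = 112.3693°.

latitude -45.0933°, longitude 112.3693°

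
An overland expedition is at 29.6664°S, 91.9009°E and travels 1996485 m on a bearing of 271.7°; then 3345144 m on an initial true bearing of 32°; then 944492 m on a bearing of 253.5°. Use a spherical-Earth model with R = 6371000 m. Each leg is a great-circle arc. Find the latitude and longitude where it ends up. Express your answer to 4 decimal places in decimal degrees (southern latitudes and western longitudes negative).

Apply the spherical direct solution leg by leg, carrying full precision between legs.
Leg 1: from (-29.6664°, 91.9009°), δ = 1996485/6371000 = 0.313371 rad, θ = 271.7° → φ = -27.5743°, λ = 71.5593°.
Leg 2: from (-27.5743°, 71.5593°), δ = 3345144/6371000 = 0.525058 rad, θ = 32° → φ = -1.3600°, λ = 86.9681°.
Leg 3: from (-1.3600°, 86.9681°), δ = 944492/6371000 = 0.148249 rad, θ = 253.5° → φ = -3.7506°, λ = 78.8087°.

latitude -3.7506°, longitude 78.8087°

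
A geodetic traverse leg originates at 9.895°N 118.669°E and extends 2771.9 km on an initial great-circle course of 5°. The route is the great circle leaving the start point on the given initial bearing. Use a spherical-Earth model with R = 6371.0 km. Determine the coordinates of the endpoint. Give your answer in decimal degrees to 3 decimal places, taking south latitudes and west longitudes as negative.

Central angle δ = d/R = 0.435081 rad.
Start latitude φ₁ = 0.172700 rad; initial bearing θ = 0.087266 rad.
Destination latitude: φ₂ = arcsin( sin φ₁ cos δ + cos φ₁ sin δ cos θ ) = arcsin(0.569467) = 34.713°.
For the longitude increment, Δλ = atan2( sin θ sin δ cos φ₁, cos δ − sin φ₁ sin φ₂ ) = atan2(0.036188, 0.808977) = 2.561°.
λ₂ = 118.669° + 2.561° = 121.230°.

latitude 34.713°, longitude 121.230°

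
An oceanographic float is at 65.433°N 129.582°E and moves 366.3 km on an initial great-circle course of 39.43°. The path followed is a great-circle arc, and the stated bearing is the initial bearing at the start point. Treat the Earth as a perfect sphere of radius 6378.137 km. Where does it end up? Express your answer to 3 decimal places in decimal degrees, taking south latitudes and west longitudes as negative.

Angular distance δ = d/R = 366.3 / 6378.137 = 0.057431 rad.
Start latitude φ₁ = 1.142021 rad; initial bearing θ = 0.688183 rad.
Destination latitude: φ₂ = arcsin( sin φ₁ cos δ + cos φ₁ sin δ cos θ ) = arcsin(0.926409) = 67.882°.
Δλ = atan2( sin θ sin δ cos φ₁ , cos δ − sin φ₁ sin φ₂ ) = atan2(0.015157, 0.155805) = 0.096976 rad = 5.556°.
λ₂ = λ₁ + Δλ = 135.138°.

latitude 67.882°, longitude 135.138°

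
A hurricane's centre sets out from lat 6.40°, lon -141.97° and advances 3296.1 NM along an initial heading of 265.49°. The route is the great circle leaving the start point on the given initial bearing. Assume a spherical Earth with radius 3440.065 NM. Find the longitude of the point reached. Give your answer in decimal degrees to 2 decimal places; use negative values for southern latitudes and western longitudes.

longitude 163.38°

Central angle δ = d/R = 0.958151 rad.
Start latitude φ₁ = 0.111701 rad; initial bearing θ = 4.633675 rad.
Destination latitude: φ₂ = arcsin( sin φ₁ cos δ + cos φ₁ sin δ cos θ ) = arcsin(0.000167) = 0.01°.
Then Δλ = atan2(-0.810513, 0.575015) = -0.953759 rad, from sin θ sin δ cos φ₁ over cos δ − sin φ₁ sin φ₂.
λ₂ = -141.97° + -54.65° = -196.62°, normalized to (−180°, 180°] → 163.38°.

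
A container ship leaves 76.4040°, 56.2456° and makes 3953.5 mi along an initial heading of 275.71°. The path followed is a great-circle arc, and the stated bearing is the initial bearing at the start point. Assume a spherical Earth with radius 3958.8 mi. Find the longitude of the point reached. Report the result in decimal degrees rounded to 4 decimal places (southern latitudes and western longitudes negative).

Central angle δ = d/R = 0.998661 rad.
Converting: φ₁ = 1.333501 rad, θ = 4.812047 rad.
Applying the spherical law of cosines for sides, sin φ₂ = sin φ₁ cos δ + cos φ₁ sin δ cos θ = 0.545920, so φ₂ = 33.0875°.
For the longitude increment, Δλ = atan2( sin θ sin δ cos φ₁, cos δ − sin φ₁ sin φ₂ ) = atan2(-0.196657, 0.010807) = -86.8547°.
λ₂ = 56.2456° + -86.8547° = -30.6091°.

longitude -30.6091°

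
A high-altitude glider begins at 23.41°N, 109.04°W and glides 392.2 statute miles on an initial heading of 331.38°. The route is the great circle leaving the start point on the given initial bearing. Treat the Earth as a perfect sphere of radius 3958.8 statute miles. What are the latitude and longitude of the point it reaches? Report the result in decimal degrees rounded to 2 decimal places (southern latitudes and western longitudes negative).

latitude 28.36°, longitude -112.13°

The arc subtends δ = 392.2/3958.8 = 0.099070 rad at the centre.
With φ₁ = 23.41° = 0.408582 rad and θ = 331.38° = 5.783672 rad:
Applying the spherical law of cosines for sides, sin φ₂ = sin φ₁ cos δ + cos φ₁ sin δ cos θ = 0.475036, so φ₂ = 28.36°.
Then Δλ = atan2(-0.043477, 0.806361) = -0.053866 rad, from sin θ sin δ cos φ₁ over cos δ − sin φ₁ sin φ₂.
λ₂ = λ₁ + Δλ = -112.13°.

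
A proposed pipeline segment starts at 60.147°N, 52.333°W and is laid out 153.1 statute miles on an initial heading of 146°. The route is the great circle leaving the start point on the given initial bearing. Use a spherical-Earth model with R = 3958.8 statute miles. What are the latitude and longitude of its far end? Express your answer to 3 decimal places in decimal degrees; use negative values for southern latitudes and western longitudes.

δ = 153.1/3958.8 = 0.038673 rad (2.2158°).
With φ₁ = 60.147° = 1.049763 rad and θ = 146° = 2.548181 rad:
Destination latitude: φ₂ = arcsin( sin φ₁ cos δ + cos φ₁ sin δ cos θ ) = arcsin(0.850701) = 58.288°.
For the longitude increment, Δλ = atan2( sin θ sin δ cos φ₁, cos δ − sin φ₁ sin φ₂ ) = atan2(0.010762, 0.261434) = 2.357°.
λ₂ = λ₁ + Δλ = -49.976°.

latitude 58.288°, longitude -49.976°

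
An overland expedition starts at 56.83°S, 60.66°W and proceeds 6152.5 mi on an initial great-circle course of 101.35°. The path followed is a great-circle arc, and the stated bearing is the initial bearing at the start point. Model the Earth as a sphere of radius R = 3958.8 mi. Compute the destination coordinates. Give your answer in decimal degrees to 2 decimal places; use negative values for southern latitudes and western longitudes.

The arc subtends δ = 6152.5/3958.8 = 1.554133 rad at the centre.
Converting: φ₁ = -0.991871 rad, θ = 1.768891 rad.
Destination latitude: φ₂ = arcsin( sin φ₁ cos δ + cos φ₁ sin δ cos θ ) = arcsin(-0.121608) = -6.98°.
Then Δλ = atan2(0.536351, -0.085129) = 1.728202 rad, from sin θ sin δ cos φ₁ over cos δ − sin φ₁ sin φ₂.
Hence λ₂ = -60.66° + 99.02° = 38.36°.

latitude -6.98°, longitude 38.36°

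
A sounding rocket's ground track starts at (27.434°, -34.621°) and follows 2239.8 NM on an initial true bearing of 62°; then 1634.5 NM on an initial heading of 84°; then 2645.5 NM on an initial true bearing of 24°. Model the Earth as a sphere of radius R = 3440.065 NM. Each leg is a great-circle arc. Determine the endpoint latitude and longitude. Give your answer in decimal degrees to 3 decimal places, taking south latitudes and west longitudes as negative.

latitude 69.457°, longitude 96.266°

Apply the spherical direct solution leg by leg, carrying full precision between legs.
Leg 1: from (27.434°, -34.621°), δ = 2239.8/3440.065 = 0.651092 rad, θ = 62° → φ = 38.243°, λ = 8.327°.
Leg 2: from (38.243°, 8.327°), δ = 1634.5/3440.065 = 0.475136 rad, θ = 84° → φ = 36.014°, λ = 42.553°.
Leg 3: from (36.014°, 42.553°), δ = 2645.5/3440.065 = 0.769026 rad, θ = 24° → φ = 69.457°, λ = 96.266°.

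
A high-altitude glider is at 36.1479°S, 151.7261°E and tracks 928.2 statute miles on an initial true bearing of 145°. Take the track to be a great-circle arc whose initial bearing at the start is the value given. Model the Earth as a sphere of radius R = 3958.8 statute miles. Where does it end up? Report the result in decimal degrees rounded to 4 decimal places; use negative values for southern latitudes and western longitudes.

δ = 928.2/3958.8 = 0.234465 rad (13.4339°).
Start latitude φ₁ = -0.630900 rad; initial bearing θ = 2.530727 rad.
Destination latitude: φ₂ = arcsin( sin φ₁ cos δ + cos φ₁ sin δ cos θ ) = arcsin(-0.727405) = -46.6693°.
Δλ = atan2( sin θ sin δ cos φ₁ , cos δ − sin φ₁ sin φ₂ ) = atan2(0.107603, 0.543563) = 0.195432 rad = 11.1974°.
λ₂ = 151.7261° + 11.1974° = 162.9235°.

latitude -46.6693°, longitude 162.9235°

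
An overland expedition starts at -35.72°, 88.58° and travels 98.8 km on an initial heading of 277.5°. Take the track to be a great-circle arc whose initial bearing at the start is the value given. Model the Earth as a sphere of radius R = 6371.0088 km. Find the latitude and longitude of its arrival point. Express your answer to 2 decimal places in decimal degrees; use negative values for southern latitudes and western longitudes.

δ = 98.8/6371.0088 = 0.015508 rad (0.8885°).
Converting: φ₁ = -0.623432 rad, θ = 4.843289 rad.
Applying the spherical law of cosines for sides, sin φ₂ = sin φ₁ cos δ + cos φ₁ sin δ cos θ = -0.582111, so φ₂ = -35.60°.
Δλ = atan2( sin θ sin δ cos φ₁ , cos δ − sin φ₁ sin φ₂ ) = atan2(-0.012482, 0.660029) = -0.018909 rad = -1.08°.
λ₂ = 88.58° + -1.08° = 87.50°.

latitude -35.60°, longitude 87.50°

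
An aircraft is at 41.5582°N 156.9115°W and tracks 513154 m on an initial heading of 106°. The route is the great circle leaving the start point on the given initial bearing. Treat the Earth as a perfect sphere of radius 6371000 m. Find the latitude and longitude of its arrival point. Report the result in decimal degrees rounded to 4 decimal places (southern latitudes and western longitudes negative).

Angular distance δ = d/R = 513154 / 6371000 = 0.080545 rad.
With φ₁ = 41.5582° = 0.725327 rad and θ = 106° = 1.850049 rad:
Applying the spherical law of cosines for sides, sin φ₂ = sin φ₁ cos δ + cos φ₁ sin δ cos θ = 0.644635, so φ₂ = 40.1383°.
Δλ = atan2( sin θ sin δ cos φ₁ , cos δ − sin φ₁ sin φ₂ ) = atan2(0.057873, 0.569120) = 0.101341 rad = 5.8064°.
λ₂ = -156.9115° + 5.8064° = -151.1051°.

latitude 40.1383°, longitude -151.1051°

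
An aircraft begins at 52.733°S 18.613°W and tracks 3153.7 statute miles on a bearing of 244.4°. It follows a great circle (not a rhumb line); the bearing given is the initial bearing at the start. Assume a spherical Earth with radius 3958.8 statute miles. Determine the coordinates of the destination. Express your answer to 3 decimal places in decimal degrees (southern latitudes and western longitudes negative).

The arc subtends δ = 3153.7/3958.8 = 0.796630 rad at the centre.
With φ₁ = -52.733° = -0.920364 rad and θ = 244.4° = 4.265585 rad:
Applying the spherical law of cosines for sides, sin φ₂ = sin φ₁ cos δ + cos φ₁ sin δ cos θ = -0.743450, so φ₂ = -48.026°.
Δλ = atan2( sin θ sin δ cos φ₁ , cos δ − sin φ₁ sin φ₂ ) = atan2(-0.390454, 0.107466) = -1.302213 rad = -74.611°.
Hence λ₂ = -18.613° + -74.611° = -93.224°.

latitude -48.026°, longitude -93.224°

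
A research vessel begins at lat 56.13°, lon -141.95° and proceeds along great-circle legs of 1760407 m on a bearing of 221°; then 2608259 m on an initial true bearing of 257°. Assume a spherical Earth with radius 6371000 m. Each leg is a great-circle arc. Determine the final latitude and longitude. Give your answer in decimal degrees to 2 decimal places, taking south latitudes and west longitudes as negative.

latitude 34.21°, longitude 175.88°

Apply the spherical direct solution leg by leg, carrying full precision between legs.
Leg 1: from (56.13°, -141.95°), δ = 1760407/6371000 = 0.276316 rad, θ = 221° → φ = 43.16°, λ = -156.15°.
Leg 2: from (43.16°, -156.15°), δ = 2608259/6371000 = 0.409396 rad, θ = 257° → φ = 34.21°, λ = 175.88°.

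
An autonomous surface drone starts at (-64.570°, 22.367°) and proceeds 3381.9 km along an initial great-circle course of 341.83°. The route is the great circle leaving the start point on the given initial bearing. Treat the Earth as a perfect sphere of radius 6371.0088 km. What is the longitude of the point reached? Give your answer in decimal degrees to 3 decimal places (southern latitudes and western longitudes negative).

δ = 3381.9/6371.0088 = 0.530826 rad (30.4141°).
With φ₁ = -64.570° = -1.126959 rad and θ = 341.83° = 5.966059 rad:
Destination latitude: φ₂ = arcsin( sin φ₁ cos δ + cos φ₁ sin δ cos θ ) = arcsin(-0.572286) = -34.910°.
Then Δλ = atan2(-0.067789, 0.345551) = -0.193717 rad, from sin θ sin δ cos φ₁ over cos δ − sin φ₁ sin φ₂.
λ₂ = 22.367° + -11.099° = 11.268°.

longitude 11.268°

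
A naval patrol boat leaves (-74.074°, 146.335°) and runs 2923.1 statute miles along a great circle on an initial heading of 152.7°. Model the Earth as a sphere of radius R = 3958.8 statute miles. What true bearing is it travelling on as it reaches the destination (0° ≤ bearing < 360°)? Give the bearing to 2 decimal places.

The arc subtends δ = 2923.1/3958.8 = 0.738380 rad at the centre.
With φ₁ = -74.074° = -1.292835 rad and θ = 152.7° = 2.665118 rad:
Destination latitude: φ₂ = arcsin( sin φ₁ cos δ + cos φ₁ sin δ cos θ ) = arcsin(-0.875295) = -61.080°.
Δλ = atan2( sin θ sin δ cos φ₁ , cos δ − sin φ₁ sin φ₂ ) = atan2(0.084709, -0.102138) = 2.449204 rad = 140.329°.
λ₂ = 146.335° + 140.329° = 286.664°, normalized to (−180°, 180°] → -73.336°.
The forward bearing on arrival equals the back-azimuth from the destination plus 180°.
Back-azimuth from P₂ (-61.08°, -73.34°) to P₁ (-74.07°, 146.34°), with Δλ' = λ₁ − λ₂ = 219.67°: atan2( sin Δλ' cos φ₁ , cos φ₂ sin φ₁ − sin φ₂ cos φ₁ cos Δλ' ) = 195.08°.
Final bearing = (195.08° + 180°) mod 360° = 15.08°.

final bearing 15.08°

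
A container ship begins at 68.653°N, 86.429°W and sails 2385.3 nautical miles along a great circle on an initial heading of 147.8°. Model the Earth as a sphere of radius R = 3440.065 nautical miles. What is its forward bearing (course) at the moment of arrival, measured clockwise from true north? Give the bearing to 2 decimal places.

final bearing 166.88°

Angular distance δ = d/R = 2385.3 / 3440.065 = 0.693388 rad.
With φ₁ = 68.653° = 1.198221 rad and θ = 147.8° = 2.579597 rad:
Applying the spherical law of cosines for sides, sin φ₂ = sin φ₁ cos δ + cos φ₁ sin δ cos θ = 0.519446, so φ₂ = 31.295°.
Δλ = atan2( sin θ sin δ cos φ₁ , cos δ − sin φ₁ sin φ₂ ) = atan2(0.123979, 0.285277) = 0.409966 rad = 23.489°.
λ₂ = -86.429° + 23.489° = -62.940°.
The forward bearing on arrival equals the back-azimuth from the destination plus 180°.
Back-azimuth from P₂ (31.30°, -62.94°) to P₁ (68.65°, -86.43°), with Δλ' = λ₁ − λ₂ = -23.49°: atan2( sin Δλ' cos φ₁ , cos φ₂ sin φ₁ − sin φ₂ cos φ₁ cos Δλ' ) = 346.88°.
Final bearing = (346.88° + 180°) mod 360° = 166.88°.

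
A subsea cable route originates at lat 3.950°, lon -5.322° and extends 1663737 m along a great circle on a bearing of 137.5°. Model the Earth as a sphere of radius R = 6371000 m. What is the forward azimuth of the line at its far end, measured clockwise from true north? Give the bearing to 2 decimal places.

Angular distance δ = d/R = 1663737 / 6371000 = 0.261142 rad.
Converting: φ₁ = 0.068941 rad, θ = 2.399828 rad.
Applying the spherical law of cosines for sides, sin φ₂ = sin φ₁ cos δ + cos φ₁ sin δ cos θ = -0.123351, so φ₂ = -7.086°.
Then Δλ = atan2(0.174012, 0.974593) = 0.176687 rad, from sin θ sin δ cos φ₁ over cos δ − sin φ₁ sin φ₂.
λ₂ = -5.322° + 10.123° = 4.801°.
The forward bearing on arrival equals the back-azimuth from the destination plus 180°.
Back-azimuth from P₂ (-7.09°, 4.80°) to P₁ (3.95°, -5.32°), with Δλ' = λ₁ − λ₂ = -10.12°: atan2( sin Δλ' cos φ₁ , cos φ₂ sin φ₁ − sin φ₂ cos φ₁ cos Δλ' ) = 317.22°.
Final bearing = (317.22° + 180°) mod 360° = 137.22°.

final bearing 137.22°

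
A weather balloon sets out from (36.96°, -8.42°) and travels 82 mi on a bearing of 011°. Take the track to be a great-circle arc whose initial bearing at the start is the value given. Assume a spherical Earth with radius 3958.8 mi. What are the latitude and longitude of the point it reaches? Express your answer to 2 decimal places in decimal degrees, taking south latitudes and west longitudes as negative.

Central angle δ = d/R = 0.020713 rad.
Start latitude φ₁ = 0.645074 rad; initial bearing θ = 0.191986 rad.
Destination latitude: φ₂ = arcsin( sin φ₁ cos δ + cos φ₁ sin δ cos θ ) = arcsin(0.617374) = 38.12°.
Δλ = atan2( sin θ sin δ cos φ₁ , cos δ − sin φ₁ sin φ₂ ) = atan2(0.003158, 0.628585) = 0.005024 rad = 0.29°.
λ₂ = λ₁ + Δλ = -8.13°.

latitude 38.12°, longitude -8.13°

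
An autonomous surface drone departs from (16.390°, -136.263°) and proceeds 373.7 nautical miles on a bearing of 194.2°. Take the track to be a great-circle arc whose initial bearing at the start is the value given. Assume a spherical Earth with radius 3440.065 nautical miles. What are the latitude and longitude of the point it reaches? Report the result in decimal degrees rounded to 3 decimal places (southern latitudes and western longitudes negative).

δ = 373.7/3440.065 = 0.108632 rad (6.2241°).
Converting: φ₁ = 0.286059 rad, θ = 3.389429 rad.
Destination latitude: φ₂ = arcsin( sin φ₁ cos δ + cos φ₁ sin δ cos θ ) = arcsin(0.179676) = 10.351°.
Δλ = atan2( sin θ sin δ cos φ₁ , cos δ − sin φ₁ sin φ₂ ) = atan2(-0.025515, 0.943405) = -0.027039 rad = -1.549°.
Hence λ₂ = -136.263° + -1.549° = -137.812°.

latitude 10.351°, longitude -137.812°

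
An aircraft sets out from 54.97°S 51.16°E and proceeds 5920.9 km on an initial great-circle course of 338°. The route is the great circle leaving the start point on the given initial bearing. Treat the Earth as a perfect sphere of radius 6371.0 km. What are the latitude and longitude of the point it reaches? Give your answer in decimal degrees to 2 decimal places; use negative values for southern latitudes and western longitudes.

Angular distance δ = d/R = 5920.9 / 6371 = 0.929352 rad.
Converting: φ₁ = -0.959407 rad, θ = 5.899213 rad.
sin φ₂ = sin φ₁ cos δ + cos φ₁ sin δ cos θ = (-0.818852)(0.598354) + (0.574005)(0.801232)(0.927184) = -0.063540
φ₂ = asin(-0.063540) = -0.063583 rad = -3.64°.
For the longitude increment, Δλ = atan2( sin θ sin δ cos φ₁, cos δ − sin φ₁ sin φ₂ ) = atan2(-0.172286, 0.546324) = -17.50°.
λ₂ = λ₁ + Δλ = 33.66°.

latitude -3.64°, longitude 33.66°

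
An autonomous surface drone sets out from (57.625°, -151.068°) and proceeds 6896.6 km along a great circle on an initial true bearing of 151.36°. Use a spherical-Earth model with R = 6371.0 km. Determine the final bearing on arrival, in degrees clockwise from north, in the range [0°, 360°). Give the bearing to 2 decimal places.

final bearing 165.13°

The arc subtends δ = 6896.6/6371 = 1.082499 rad at the centre.
With φ₁ = 57.625° = 1.005746 rad and θ = 151.36° = 2.641730 rad:
Applying the spherical law of cosines for sides, sin φ₂ = sin φ₁ cos δ + cos φ₁ sin δ cos θ = -0.018820, so φ₂ = -1.078°.
For the longitude increment, Δλ = atan2( sin θ sin δ cos φ₁, cos δ − sin φ₁ sin φ₂ ) = atan2(0.226654, 0.485018) = 25.047°.
λ₂ = λ₁ + Δλ = -126.021°.
The forward bearing on arrival equals the back-azimuth from the destination plus 180°.
Back-azimuth from P₂ (-1.08°, -126.02°) to P₁ (57.62°, -151.07°), with Δλ' = λ₁ − λ₂ = -25.05°: atan2( sin Δλ' cos φ₁ , cos φ₂ sin φ₁ − sin φ₂ cos φ₁ cos Δλ' ) = 345.13°.
Final bearing = (345.13° + 180°) mod 360° = 165.13°.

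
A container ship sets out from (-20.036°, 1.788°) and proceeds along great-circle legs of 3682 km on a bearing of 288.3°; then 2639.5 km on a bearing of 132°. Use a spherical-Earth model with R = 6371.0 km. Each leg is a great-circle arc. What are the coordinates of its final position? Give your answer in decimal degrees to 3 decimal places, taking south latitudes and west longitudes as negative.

latitude -22.482°, longitude -10.843°

Apply the spherical direct solution leg by leg, carrying full precision between legs.
Leg 1: from (-20.036°, 1.788°), δ = 3682/6371 = 0.577931 rad, θ = 288.3° → φ = -7.228°, λ = -29.734°.
Leg 2: from (-7.228°, -29.734°), δ = 2639.5/6371 = 0.414299 rad, θ = 132° → φ = -22.482°, λ = -10.843°.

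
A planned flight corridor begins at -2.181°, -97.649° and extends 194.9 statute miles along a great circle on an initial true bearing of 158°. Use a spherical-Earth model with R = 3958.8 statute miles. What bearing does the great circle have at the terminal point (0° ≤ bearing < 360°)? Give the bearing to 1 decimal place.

final bearing 157.9°

Central angle δ = d/R = 0.049232 rad.
Converting: φ₁ = -0.038066 rad, θ = 2.757620 rad.
sin φ₂ = sin φ₁ cos δ + cos φ₁ sin δ cos θ = (-0.038056)(0.998788) + (0.999276)(0.049212)(-0.927184) = -0.083606
φ₂ = asin(-0.083606) = -0.083704 rad = -4.796°.
Δλ = atan2( sin θ sin δ cos φ₁ , cos δ − sin φ₁ sin φ₂ ) = atan2(0.018422, 0.995607) = 0.018501 rad = 1.060°.
λ₂ = λ₁ + Δλ = -96.589°.
The forward bearing on arrival equals the back-azimuth from the destination plus 180°.
Back-azimuth from P₂ (-4.8°, -96.6°) to P₁ (-2.2°, -97.6°), with Δλ' = λ₁ − λ₂ = -1.1°: atan2( sin Δλ' cos φ₁ , cos φ₂ sin φ₁ − sin φ₂ cos φ₁ cos Δλ' ) = 337.9°.
Final bearing = (337.9° + 180°) mod 360° = 157.9°.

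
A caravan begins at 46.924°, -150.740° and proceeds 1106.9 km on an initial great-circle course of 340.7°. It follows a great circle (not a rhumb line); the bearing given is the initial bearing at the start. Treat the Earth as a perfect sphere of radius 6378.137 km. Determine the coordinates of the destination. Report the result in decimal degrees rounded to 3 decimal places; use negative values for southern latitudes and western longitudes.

latitude 56.179°, longitude -156.625°

The arc subtends δ = 1106.9/6378.137 = 0.173546 rad at the centre.
With φ₁ = 46.924° = 0.818978 rad and θ = 340.7° = 5.946337 rad:
sin φ₂ = sin φ₁ cos δ + cos φ₁ sin δ cos θ = (0.730448)(0.984979) + (0.682968)(0.172676)(0.943801) = 0.830781
φ₂ = asin(0.830781) = 0.980509 rad = 56.179°.
Then Δλ = atan2(-0.038978, 0.378136) = -0.102717 rad, from sin θ sin δ cos φ₁ over cos δ − sin φ₁ sin φ₂.
λ₂ = λ₁ + Δλ = -156.625°.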